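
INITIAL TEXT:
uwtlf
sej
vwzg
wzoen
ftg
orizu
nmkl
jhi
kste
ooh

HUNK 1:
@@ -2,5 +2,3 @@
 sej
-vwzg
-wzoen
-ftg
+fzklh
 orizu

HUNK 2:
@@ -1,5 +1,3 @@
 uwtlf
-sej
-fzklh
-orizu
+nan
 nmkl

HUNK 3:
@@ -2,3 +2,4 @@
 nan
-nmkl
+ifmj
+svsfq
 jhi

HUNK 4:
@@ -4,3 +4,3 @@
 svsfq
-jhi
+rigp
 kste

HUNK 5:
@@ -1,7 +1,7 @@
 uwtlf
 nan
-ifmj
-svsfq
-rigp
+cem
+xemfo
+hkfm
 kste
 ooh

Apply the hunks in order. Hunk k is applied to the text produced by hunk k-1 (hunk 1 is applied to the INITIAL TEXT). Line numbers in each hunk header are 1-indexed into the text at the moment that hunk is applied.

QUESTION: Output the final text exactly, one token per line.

Answer: uwtlf
nan
cem
xemfo
hkfm
kste
ooh

Derivation:
Hunk 1: at line 2 remove [vwzg,wzoen,ftg] add [fzklh] -> 8 lines: uwtlf sej fzklh orizu nmkl jhi kste ooh
Hunk 2: at line 1 remove [sej,fzklh,orizu] add [nan] -> 6 lines: uwtlf nan nmkl jhi kste ooh
Hunk 3: at line 2 remove [nmkl] add [ifmj,svsfq] -> 7 lines: uwtlf nan ifmj svsfq jhi kste ooh
Hunk 4: at line 4 remove [jhi] add [rigp] -> 7 lines: uwtlf nan ifmj svsfq rigp kste ooh
Hunk 5: at line 1 remove [ifmj,svsfq,rigp] add [cem,xemfo,hkfm] -> 7 lines: uwtlf nan cem xemfo hkfm kste ooh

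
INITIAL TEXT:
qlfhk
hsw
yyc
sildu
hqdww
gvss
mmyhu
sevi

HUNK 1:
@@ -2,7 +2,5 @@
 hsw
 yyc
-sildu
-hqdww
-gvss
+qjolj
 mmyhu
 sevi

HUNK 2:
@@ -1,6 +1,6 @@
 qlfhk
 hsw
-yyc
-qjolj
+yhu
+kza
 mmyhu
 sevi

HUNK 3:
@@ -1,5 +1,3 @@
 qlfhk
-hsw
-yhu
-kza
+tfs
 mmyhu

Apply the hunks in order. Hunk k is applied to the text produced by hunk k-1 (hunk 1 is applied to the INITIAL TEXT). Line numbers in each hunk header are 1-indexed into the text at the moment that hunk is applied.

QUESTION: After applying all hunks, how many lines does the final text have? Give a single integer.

Hunk 1: at line 2 remove [sildu,hqdww,gvss] add [qjolj] -> 6 lines: qlfhk hsw yyc qjolj mmyhu sevi
Hunk 2: at line 1 remove [yyc,qjolj] add [yhu,kza] -> 6 lines: qlfhk hsw yhu kza mmyhu sevi
Hunk 3: at line 1 remove [hsw,yhu,kza] add [tfs] -> 4 lines: qlfhk tfs mmyhu sevi
Final line count: 4

Answer: 4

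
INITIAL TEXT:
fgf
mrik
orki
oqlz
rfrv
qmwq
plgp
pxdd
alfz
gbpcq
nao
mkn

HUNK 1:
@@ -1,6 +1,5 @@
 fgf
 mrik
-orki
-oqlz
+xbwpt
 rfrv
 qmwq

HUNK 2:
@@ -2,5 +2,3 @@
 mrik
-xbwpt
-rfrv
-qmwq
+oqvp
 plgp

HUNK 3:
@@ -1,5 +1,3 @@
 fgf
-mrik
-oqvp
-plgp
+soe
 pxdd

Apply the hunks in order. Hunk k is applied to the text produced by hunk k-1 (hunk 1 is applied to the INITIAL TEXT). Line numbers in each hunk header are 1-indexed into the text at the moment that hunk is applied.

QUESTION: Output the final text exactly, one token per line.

Answer: fgf
soe
pxdd
alfz
gbpcq
nao
mkn

Derivation:
Hunk 1: at line 1 remove [orki,oqlz] add [xbwpt] -> 11 lines: fgf mrik xbwpt rfrv qmwq plgp pxdd alfz gbpcq nao mkn
Hunk 2: at line 2 remove [xbwpt,rfrv,qmwq] add [oqvp] -> 9 lines: fgf mrik oqvp plgp pxdd alfz gbpcq nao mkn
Hunk 3: at line 1 remove [mrik,oqvp,plgp] add [soe] -> 7 lines: fgf soe pxdd alfz gbpcq nao mkn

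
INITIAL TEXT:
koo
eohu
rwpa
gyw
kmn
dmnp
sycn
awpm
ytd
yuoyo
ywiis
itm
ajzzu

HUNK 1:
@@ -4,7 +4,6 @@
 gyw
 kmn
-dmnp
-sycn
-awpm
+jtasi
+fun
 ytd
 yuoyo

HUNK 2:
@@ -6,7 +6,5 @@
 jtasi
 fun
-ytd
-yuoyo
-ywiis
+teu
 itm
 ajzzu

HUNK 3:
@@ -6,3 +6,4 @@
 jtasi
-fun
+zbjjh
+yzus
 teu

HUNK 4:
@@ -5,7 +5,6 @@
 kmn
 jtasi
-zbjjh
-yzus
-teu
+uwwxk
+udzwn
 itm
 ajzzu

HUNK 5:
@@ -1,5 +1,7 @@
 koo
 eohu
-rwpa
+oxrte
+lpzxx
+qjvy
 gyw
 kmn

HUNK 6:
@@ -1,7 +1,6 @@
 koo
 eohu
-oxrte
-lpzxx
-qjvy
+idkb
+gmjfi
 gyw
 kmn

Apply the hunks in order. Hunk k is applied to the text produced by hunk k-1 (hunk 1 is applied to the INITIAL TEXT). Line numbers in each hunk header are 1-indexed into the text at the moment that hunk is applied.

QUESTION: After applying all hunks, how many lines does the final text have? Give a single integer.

Hunk 1: at line 4 remove [dmnp,sycn,awpm] add [jtasi,fun] -> 12 lines: koo eohu rwpa gyw kmn jtasi fun ytd yuoyo ywiis itm ajzzu
Hunk 2: at line 6 remove [ytd,yuoyo,ywiis] add [teu] -> 10 lines: koo eohu rwpa gyw kmn jtasi fun teu itm ajzzu
Hunk 3: at line 6 remove [fun] add [zbjjh,yzus] -> 11 lines: koo eohu rwpa gyw kmn jtasi zbjjh yzus teu itm ajzzu
Hunk 4: at line 5 remove [zbjjh,yzus,teu] add [uwwxk,udzwn] -> 10 lines: koo eohu rwpa gyw kmn jtasi uwwxk udzwn itm ajzzu
Hunk 5: at line 1 remove [rwpa] add [oxrte,lpzxx,qjvy] -> 12 lines: koo eohu oxrte lpzxx qjvy gyw kmn jtasi uwwxk udzwn itm ajzzu
Hunk 6: at line 1 remove [oxrte,lpzxx,qjvy] add [idkb,gmjfi] -> 11 lines: koo eohu idkb gmjfi gyw kmn jtasi uwwxk udzwn itm ajzzu
Final line count: 11

Answer: 11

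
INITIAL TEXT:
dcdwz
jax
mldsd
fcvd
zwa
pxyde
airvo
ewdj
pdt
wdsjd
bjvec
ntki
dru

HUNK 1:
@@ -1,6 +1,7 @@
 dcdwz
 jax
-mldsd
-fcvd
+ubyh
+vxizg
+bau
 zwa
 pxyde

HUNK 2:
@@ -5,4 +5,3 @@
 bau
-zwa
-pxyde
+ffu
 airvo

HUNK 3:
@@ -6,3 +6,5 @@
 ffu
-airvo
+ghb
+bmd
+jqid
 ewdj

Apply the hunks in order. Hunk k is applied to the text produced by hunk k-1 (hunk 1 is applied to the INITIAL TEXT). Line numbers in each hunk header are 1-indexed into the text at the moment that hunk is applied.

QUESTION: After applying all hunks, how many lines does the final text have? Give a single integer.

Hunk 1: at line 1 remove [mldsd,fcvd] add [ubyh,vxizg,bau] -> 14 lines: dcdwz jax ubyh vxizg bau zwa pxyde airvo ewdj pdt wdsjd bjvec ntki dru
Hunk 2: at line 5 remove [zwa,pxyde] add [ffu] -> 13 lines: dcdwz jax ubyh vxizg bau ffu airvo ewdj pdt wdsjd bjvec ntki dru
Hunk 3: at line 6 remove [airvo] add [ghb,bmd,jqid] -> 15 lines: dcdwz jax ubyh vxizg bau ffu ghb bmd jqid ewdj pdt wdsjd bjvec ntki dru
Final line count: 15

Answer: 15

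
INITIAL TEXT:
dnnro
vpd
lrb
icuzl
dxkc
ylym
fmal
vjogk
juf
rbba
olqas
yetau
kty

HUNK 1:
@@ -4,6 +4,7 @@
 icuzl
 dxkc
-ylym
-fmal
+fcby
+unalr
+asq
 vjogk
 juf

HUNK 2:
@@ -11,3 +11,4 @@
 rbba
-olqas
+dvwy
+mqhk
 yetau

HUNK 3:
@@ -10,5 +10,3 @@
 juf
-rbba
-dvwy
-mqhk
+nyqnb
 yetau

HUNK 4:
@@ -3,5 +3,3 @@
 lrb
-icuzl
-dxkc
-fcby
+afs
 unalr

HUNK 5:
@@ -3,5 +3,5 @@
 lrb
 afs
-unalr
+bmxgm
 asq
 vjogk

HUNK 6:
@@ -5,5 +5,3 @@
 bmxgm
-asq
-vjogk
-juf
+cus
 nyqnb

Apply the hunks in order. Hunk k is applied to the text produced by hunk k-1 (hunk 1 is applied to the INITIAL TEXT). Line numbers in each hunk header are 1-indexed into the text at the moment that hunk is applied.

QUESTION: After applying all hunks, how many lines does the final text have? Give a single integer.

Answer: 9

Derivation:
Hunk 1: at line 4 remove [ylym,fmal] add [fcby,unalr,asq] -> 14 lines: dnnro vpd lrb icuzl dxkc fcby unalr asq vjogk juf rbba olqas yetau kty
Hunk 2: at line 11 remove [olqas] add [dvwy,mqhk] -> 15 lines: dnnro vpd lrb icuzl dxkc fcby unalr asq vjogk juf rbba dvwy mqhk yetau kty
Hunk 3: at line 10 remove [rbba,dvwy,mqhk] add [nyqnb] -> 13 lines: dnnro vpd lrb icuzl dxkc fcby unalr asq vjogk juf nyqnb yetau kty
Hunk 4: at line 3 remove [icuzl,dxkc,fcby] add [afs] -> 11 lines: dnnro vpd lrb afs unalr asq vjogk juf nyqnb yetau kty
Hunk 5: at line 3 remove [unalr] add [bmxgm] -> 11 lines: dnnro vpd lrb afs bmxgm asq vjogk juf nyqnb yetau kty
Hunk 6: at line 5 remove [asq,vjogk,juf] add [cus] -> 9 lines: dnnro vpd lrb afs bmxgm cus nyqnb yetau kty
Final line count: 9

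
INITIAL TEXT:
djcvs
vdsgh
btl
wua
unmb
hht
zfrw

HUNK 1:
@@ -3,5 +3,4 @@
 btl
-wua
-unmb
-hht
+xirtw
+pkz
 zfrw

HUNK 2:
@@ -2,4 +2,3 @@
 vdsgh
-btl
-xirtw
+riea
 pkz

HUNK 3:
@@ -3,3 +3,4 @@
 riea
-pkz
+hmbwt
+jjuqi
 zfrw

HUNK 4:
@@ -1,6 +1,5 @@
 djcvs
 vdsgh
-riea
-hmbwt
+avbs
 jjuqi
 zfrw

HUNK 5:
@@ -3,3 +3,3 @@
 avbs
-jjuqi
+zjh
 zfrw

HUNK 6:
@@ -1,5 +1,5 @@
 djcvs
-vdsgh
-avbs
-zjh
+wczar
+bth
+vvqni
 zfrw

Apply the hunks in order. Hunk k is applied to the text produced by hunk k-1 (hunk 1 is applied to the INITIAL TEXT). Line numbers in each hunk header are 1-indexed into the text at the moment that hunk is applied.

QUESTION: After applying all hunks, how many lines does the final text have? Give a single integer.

Answer: 5

Derivation:
Hunk 1: at line 3 remove [wua,unmb,hht] add [xirtw,pkz] -> 6 lines: djcvs vdsgh btl xirtw pkz zfrw
Hunk 2: at line 2 remove [btl,xirtw] add [riea] -> 5 lines: djcvs vdsgh riea pkz zfrw
Hunk 3: at line 3 remove [pkz] add [hmbwt,jjuqi] -> 6 lines: djcvs vdsgh riea hmbwt jjuqi zfrw
Hunk 4: at line 1 remove [riea,hmbwt] add [avbs] -> 5 lines: djcvs vdsgh avbs jjuqi zfrw
Hunk 5: at line 3 remove [jjuqi] add [zjh] -> 5 lines: djcvs vdsgh avbs zjh zfrw
Hunk 6: at line 1 remove [vdsgh,avbs,zjh] add [wczar,bth,vvqni] -> 5 lines: djcvs wczar bth vvqni zfrw
Final line count: 5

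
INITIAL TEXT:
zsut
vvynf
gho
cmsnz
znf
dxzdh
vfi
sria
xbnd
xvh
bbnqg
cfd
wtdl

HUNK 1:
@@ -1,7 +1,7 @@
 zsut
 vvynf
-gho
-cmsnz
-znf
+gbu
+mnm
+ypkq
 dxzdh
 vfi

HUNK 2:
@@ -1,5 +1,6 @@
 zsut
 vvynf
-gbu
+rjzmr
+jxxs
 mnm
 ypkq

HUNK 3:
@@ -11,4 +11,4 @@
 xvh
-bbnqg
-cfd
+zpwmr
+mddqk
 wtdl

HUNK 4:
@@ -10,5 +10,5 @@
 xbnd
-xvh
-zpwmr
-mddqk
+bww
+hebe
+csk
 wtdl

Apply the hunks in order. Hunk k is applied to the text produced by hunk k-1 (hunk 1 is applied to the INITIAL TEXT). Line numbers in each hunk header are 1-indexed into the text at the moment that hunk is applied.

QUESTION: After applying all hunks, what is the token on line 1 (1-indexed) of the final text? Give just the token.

Hunk 1: at line 1 remove [gho,cmsnz,znf] add [gbu,mnm,ypkq] -> 13 lines: zsut vvynf gbu mnm ypkq dxzdh vfi sria xbnd xvh bbnqg cfd wtdl
Hunk 2: at line 1 remove [gbu] add [rjzmr,jxxs] -> 14 lines: zsut vvynf rjzmr jxxs mnm ypkq dxzdh vfi sria xbnd xvh bbnqg cfd wtdl
Hunk 3: at line 11 remove [bbnqg,cfd] add [zpwmr,mddqk] -> 14 lines: zsut vvynf rjzmr jxxs mnm ypkq dxzdh vfi sria xbnd xvh zpwmr mddqk wtdl
Hunk 4: at line 10 remove [xvh,zpwmr,mddqk] add [bww,hebe,csk] -> 14 lines: zsut vvynf rjzmr jxxs mnm ypkq dxzdh vfi sria xbnd bww hebe csk wtdl
Final line 1: zsut

Answer: zsut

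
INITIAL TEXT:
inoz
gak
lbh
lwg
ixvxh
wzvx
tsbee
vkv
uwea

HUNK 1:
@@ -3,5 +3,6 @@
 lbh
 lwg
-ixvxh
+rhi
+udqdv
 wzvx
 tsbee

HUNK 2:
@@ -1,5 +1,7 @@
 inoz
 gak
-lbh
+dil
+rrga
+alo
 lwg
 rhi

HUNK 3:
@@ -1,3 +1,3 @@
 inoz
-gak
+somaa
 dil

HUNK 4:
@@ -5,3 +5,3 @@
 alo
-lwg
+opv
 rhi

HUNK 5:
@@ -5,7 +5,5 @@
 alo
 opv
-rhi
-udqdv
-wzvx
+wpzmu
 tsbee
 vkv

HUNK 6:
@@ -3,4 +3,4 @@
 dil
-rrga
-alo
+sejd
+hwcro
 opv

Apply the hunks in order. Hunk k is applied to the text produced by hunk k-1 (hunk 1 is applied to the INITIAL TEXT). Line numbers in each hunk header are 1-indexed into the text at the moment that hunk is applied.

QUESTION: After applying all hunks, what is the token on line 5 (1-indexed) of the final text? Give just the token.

Hunk 1: at line 3 remove [ixvxh] add [rhi,udqdv] -> 10 lines: inoz gak lbh lwg rhi udqdv wzvx tsbee vkv uwea
Hunk 2: at line 1 remove [lbh] add [dil,rrga,alo] -> 12 lines: inoz gak dil rrga alo lwg rhi udqdv wzvx tsbee vkv uwea
Hunk 3: at line 1 remove [gak] add [somaa] -> 12 lines: inoz somaa dil rrga alo lwg rhi udqdv wzvx tsbee vkv uwea
Hunk 4: at line 5 remove [lwg] add [opv] -> 12 lines: inoz somaa dil rrga alo opv rhi udqdv wzvx tsbee vkv uwea
Hunk 5: at line 5 remove [rhi,udqdv,wzvx] add [wpzmu] -> 10 lines: inoz somaa dil rrga alo opv wpzmu tsbee vkv uwea
Hunk 6: at line 3 remove [rrga,alo] add [sejd,hwcro] -> 10 lines: inoz somaa dil sejd hwcro opv wpzmu tsbee vkv uwea
Final line 5: hwcro

Answer: hwcro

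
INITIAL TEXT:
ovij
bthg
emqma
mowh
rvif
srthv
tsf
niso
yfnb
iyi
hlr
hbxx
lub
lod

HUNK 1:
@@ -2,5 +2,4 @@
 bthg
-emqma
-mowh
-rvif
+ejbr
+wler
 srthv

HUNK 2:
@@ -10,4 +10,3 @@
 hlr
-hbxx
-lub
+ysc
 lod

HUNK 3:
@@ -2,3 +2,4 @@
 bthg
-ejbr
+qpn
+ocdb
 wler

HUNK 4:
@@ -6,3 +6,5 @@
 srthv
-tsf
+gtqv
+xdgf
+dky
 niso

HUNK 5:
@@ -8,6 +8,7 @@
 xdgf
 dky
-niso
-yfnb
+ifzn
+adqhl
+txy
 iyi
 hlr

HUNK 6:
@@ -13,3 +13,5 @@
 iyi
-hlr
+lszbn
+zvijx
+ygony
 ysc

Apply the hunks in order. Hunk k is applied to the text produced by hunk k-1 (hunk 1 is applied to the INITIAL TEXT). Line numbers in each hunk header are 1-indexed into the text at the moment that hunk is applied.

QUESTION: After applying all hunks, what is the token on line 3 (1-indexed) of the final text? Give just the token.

Hunk 1: at line 2 remove [emqma,mowh,rvif] add [ejbr,wler] -> 13 lines: ovij bthg ejbr wler srthv tsf niso yfnb iyi hlr hbxx lub lod
Hunk 2: at line 10 remove [hbxx,lub] add [ysc] -> 12 lines: ovij bthg ejbr wler srthv tsf niso yfnb iyi hlr ysc lod
Hunk 3: at line 2 remove [ejbr] add [qpn,ocdb] -> 13 lines: ovij bthg qpn ocdb wler srthv tsf niso yfnb iyi hlr ysc lod
Hunk 4: at line 6 remove [tsf] add [gtqv,xdgf,dky] -> 15 lines: ovij bthg qpn ocdb wler srthv gtqv xdgf dky niso yfnb iyi hlr ysc lod
Hunk 5: at line 8 remove [niso,yfnb] add [ifzn,adqhl,txy] -> 16 lines: ovij bthg qpn ocdb wler srthv gtqv xdgf dky ifzn adqhl txy iyi hlr ysc lod
Hunk 6: at line 13 remove [hlr] add [lszbn,zvijx,ygony] -> 18 lines: ovij bthg qpn ocdb wler srthv gtqv xdgf dky ifzn adqhl txy iyi lszbn zvijx ygony ysc lod
Final line 3: qpn

Answer: qpn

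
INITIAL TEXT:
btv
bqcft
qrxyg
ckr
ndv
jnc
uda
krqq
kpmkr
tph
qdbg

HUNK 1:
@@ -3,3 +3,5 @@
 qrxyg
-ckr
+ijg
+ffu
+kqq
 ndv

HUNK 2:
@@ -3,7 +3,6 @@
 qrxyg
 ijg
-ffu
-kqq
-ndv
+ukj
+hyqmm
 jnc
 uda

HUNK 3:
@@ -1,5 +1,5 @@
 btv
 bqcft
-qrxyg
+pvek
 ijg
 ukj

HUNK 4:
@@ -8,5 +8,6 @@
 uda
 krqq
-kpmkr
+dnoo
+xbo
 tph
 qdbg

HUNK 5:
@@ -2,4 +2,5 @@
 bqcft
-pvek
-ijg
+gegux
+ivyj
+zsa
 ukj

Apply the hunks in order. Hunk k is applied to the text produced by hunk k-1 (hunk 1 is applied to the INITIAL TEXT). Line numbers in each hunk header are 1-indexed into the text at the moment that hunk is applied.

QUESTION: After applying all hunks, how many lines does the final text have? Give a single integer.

Answer: 14

Derivation:
Hunk 1: at line 3 remove [ckr] add [ijg,ffu,kqq] -> 13 lines: btv bqcft qrxyg ijg ffu kqq ndv jnc uda krqq kpmkr tph qdbg
Hunk 2: at line 3 remove [ffu,kqq,ndv] add [ukj,hyqmm] -> 12 lines: btv bqcft qrxyg ijg ukj hyqmm jnc uda krqq kpmkr tph qdbg
Hunk 3: at line 1 remove [qrxyg] add [pvek] -> 12 lines: btv bqcft pvek ijg ukj hyqmm jnc uda krqq kpmkr tph qdbg
Hunk 4: at line 8 remove [kpmkr] add [dnoo,xbo] -> 13 lines: btv bqcft pvek ijg ukj hyqmm jnc uda krqq dnoo xbo tph qdbg
Hunk 5: at line 2 remove [pvek,ijg] add [gegux,ivyj,zsa] -> 14 lines: btv bqcft gegux ivyj zsa ukj hyqmm jnc uda krqq dnoo xbo tph qdbg
Final line count: 14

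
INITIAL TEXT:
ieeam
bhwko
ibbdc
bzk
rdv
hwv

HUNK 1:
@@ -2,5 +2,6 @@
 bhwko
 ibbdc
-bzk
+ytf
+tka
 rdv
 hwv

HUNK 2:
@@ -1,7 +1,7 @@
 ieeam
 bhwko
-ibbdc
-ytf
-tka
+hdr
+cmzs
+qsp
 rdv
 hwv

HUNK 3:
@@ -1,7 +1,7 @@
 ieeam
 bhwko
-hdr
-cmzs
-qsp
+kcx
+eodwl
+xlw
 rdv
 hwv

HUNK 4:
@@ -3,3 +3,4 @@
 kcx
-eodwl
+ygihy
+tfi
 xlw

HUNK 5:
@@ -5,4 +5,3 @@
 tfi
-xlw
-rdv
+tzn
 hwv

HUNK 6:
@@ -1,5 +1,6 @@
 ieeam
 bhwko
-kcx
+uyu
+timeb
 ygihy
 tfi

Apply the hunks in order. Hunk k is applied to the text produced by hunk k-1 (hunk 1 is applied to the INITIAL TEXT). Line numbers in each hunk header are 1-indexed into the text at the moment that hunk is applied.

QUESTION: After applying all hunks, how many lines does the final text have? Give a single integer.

Hunk 1: at line 2 remove [bzk] add [ytf,tka] -> 7 lines: ieeam bhwko ibbdc ytf tka rdv hwv
Hunk 2: at line 1 remove [ibbdc,ytf,tka] add [hdr,cmzs,qsp] -> 7 lines: ieeam bhwko hdr cmzs qsp rdv hwv
Hunk 3: at line 1 remove [hdr,cmzs,qsp] add [kcx,eodwl,xlw] -> 7 lines: ieeam bhwko kcx eodwl xlw rdv hwv
Hunk 4: at line 3 remove [eodwl] add [ygihy,tfi] -> 8 lines: ieeam bhwko kcx ygihy tfi xlw rdv hwv
Hunk 5: at line 5 remove [xlw,rdv] add [tzn] -> 7 lines: ieeam bhwko kcx ygihy tfi tzn hwv
Hunk 6: at line 1 remove [kcx] add [uyu,timeb] -> 8 lines: ieeam bhwko uyu timeb ygihy tfi tzn hwv
Final line count: 8

Answer: 8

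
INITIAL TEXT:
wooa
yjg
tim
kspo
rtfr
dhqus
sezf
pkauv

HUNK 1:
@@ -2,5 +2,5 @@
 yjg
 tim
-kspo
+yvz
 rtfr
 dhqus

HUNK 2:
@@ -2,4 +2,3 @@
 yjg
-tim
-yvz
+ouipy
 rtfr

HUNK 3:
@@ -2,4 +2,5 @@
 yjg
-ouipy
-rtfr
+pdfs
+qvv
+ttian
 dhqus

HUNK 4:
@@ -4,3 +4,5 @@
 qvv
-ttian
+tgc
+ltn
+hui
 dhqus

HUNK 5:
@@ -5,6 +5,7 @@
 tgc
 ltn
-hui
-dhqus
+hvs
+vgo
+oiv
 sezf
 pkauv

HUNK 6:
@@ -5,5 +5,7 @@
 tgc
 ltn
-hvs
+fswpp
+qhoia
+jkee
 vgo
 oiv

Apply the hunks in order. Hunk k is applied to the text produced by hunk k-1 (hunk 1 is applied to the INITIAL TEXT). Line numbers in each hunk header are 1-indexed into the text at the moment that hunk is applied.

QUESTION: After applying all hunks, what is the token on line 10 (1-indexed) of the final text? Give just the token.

Hunk 1: at line 2 remove [kspo] add [yvz] -> 8 lines: wooa yjg tim yvz rtfr dhqus sezf pkauv
Hunk 2: at line 2 remove [tim,yvz] add [ouipy] -> 7 lines: wooa yjg ouipy rtfr dhqus sezf pkauv
Hunk 3: at line 2 remove [ouipy,rtfr] add [pdfs,qvv,ttian] -> 8 lines: wooa yjg pdfs qvv ttian dhqus sezf pkauv
Hunk 4: at line 4 remove [ttian] add [tgc,ltn,hui] -> 10 lines: wooa yjg pdfs qvv tgc ltn hui dhqus sezf pkauv
Hunk 5: at line 5 remove [hui,dhqus] add [hvs,vgo,oiv] -> 11 lines: wooa yjg pdfs qvv tgc ltn hvs vgo oiv sezf pkauv
Hunk 6: at line 5 remove [hvs] add [fswpp,qhoia,jkee] -> 13 lines: wooa yjg pdfs qvv tgc ltn fswpp qhoia jkee vgo oiv sezf pkauv
Final line 10: vgo

Answer: vgo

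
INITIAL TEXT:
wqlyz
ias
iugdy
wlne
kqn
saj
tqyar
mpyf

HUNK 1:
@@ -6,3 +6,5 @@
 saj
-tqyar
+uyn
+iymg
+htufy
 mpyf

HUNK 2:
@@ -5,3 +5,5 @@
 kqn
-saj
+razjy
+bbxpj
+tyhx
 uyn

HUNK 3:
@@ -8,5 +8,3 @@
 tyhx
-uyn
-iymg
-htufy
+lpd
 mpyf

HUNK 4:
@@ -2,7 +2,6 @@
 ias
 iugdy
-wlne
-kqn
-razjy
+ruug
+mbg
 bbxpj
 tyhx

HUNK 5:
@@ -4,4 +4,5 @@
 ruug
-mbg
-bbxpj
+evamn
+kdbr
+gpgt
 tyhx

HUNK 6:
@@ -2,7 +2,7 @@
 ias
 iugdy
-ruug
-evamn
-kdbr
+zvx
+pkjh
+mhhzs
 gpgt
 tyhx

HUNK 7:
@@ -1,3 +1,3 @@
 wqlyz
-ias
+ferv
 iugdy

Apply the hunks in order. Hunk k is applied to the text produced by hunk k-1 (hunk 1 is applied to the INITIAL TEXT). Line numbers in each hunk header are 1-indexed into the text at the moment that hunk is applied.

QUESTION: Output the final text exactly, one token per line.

Answer: wqlyz
ferv
iugdy
zvx
pkjh
mhhzs
gpgt
tyhx
lpd
mpyf

Derivation:
Hunk 1: at line 6 remove [tqyar] add [uyn,iymg,htufy] -> 10 lines: wqlyz ias iugdy wlne kqn saj uyn iymg htufy mpyf
Hunk 2: at line 5 remove [saj] add [razjy,bbxpj,tyhx] -> 12 lines: wqlyz ias iugdy wlne kqn razjy bbxpj tyhx uyn iymg htufy mpyf
Hunk 3: at line 8 remove [uyn,iymg,htufy] add [lpd] -> 10 lines: wqlyz ias iugdy wlne kqn razjy bbxpj tyhx lpd mpyf
Hunk 4: at line 2 remove [wlne,kqn,razjy] add [ruug,mbg] -> 9 lines: wqlyz ias iugdy ruug mbg bbxpj tyhx lpd mpyf
Hunk 5: at line 4 remove [mbg,bbxpj] add [evamn,kdbr,gpgt] -> 10 lines: wqlyz ias iugdy ruug evamn kdbr gpgt tyhx lpd mpyf
Hunk 6: at line 2 remove [ruug,evamn,kdbr] add [zvx,pkjh,mhhzs] -> 10 lines: wqlyz ias iugdy zvx pkjh mhhzs gpgt tyhx lpd mpyf
Hunk 7: at line 1 remove [ias] add [ferv] -> 10 lines: wqlyz ferv iugdy zvx pkjh mhhzs gpgt tyhx lpd mpyf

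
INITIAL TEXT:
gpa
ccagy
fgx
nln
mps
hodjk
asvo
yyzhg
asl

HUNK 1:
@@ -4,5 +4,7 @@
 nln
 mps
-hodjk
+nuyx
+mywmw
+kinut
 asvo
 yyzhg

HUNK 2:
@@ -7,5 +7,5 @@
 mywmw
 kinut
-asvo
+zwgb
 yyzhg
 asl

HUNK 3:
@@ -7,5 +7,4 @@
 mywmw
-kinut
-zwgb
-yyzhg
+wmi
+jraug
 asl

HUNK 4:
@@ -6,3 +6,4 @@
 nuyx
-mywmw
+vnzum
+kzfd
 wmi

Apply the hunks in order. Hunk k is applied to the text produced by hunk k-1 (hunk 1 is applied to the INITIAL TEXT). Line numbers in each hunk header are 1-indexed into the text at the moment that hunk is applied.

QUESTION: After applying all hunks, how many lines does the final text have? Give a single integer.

Answer: 11

Derivation:
Hunk 1: at line 4 remove [hodjk] add [nuyx,mywmw,kinut] -> 11 lines: gpa ccagy fgx nln mps nuyx mywmw kinut asvo yyzhg asl
Hunk 2: at line 7 remove [asvo] add [zwgb] -> 11 lines: gpa ccagy fgx nln mps nuyx mywmw kinut zwgb yyzhg asl
Hunk 3: at line 7 remove [kinut,zwgb,yyzhg] add [wmi,jraug] -> 10 lines: gpa ccagy fgx nln mps nuyx mywmw wmi jraug asl
Hunk 4: at line 6 remove [mywmw] add [vnzum,kzfd] -> 11 lines: gpa ccagy fgx nln mps nuyx vnzum kzfd wmi jraug asl
Final line count: 11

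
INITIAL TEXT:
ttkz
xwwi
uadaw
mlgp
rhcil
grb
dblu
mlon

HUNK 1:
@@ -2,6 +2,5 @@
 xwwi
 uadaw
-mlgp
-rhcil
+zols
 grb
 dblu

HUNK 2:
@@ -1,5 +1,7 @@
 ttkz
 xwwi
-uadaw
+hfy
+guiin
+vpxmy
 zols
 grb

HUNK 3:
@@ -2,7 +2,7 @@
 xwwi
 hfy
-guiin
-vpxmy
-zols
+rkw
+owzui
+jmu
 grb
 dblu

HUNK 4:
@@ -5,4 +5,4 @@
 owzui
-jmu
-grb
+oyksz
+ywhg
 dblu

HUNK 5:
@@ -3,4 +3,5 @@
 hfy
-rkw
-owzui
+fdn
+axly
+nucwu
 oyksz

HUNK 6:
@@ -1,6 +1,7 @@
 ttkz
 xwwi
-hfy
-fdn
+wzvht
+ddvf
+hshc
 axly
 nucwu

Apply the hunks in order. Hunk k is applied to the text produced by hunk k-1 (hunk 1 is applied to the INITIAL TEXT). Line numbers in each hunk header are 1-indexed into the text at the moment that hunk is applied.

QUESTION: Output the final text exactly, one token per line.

Answer: ttkz
xwwi
wzvht
ddvf
hshc
axly
nucwu
oyksz
ywhg
dblu
mlon

Derivation:
Hunk 1: at line 2 remove [mlgp,rhcil] add [zols] -> 7 lines: ttkz xwwi uadaw zols grb dblu mlon
Hunk 2: at line 1 remove [uadaw] add [hfy,guiin,vpxmy] -> 9 lines: ttkz xwwi hfy guiin vpxmy zols grb dblu mlon
Hunk 3: at line 2 remove [guiin,vpxmy,zols] add [rkw,owzui,jmu] -> 9 lines: ttkz xwwi hfy rkw owzui jmu grb dblu mlon
Hunk 4: at line 5 remove [jmu,grb] add [oyksz,ywhg] -> 9 lines: ttkz xwwi hfy rkw owzui oyksz ywhg dblu mlon
Hunk 5: at line 3 remove [rkw,owzui] add [fdn,axly,nucwu] -> 10 lines: ttkz xwwi hfy fdn axly nucwu oyksz ywhg dblu mlon
Hunk 6: at line 1 remove [hfy,fdn] add [wzvht,ddvf,hshc] -> 11 lines: ttkz xwwi wzvht ddvf hshc axly nucwu oyksz ywhg dblu mlon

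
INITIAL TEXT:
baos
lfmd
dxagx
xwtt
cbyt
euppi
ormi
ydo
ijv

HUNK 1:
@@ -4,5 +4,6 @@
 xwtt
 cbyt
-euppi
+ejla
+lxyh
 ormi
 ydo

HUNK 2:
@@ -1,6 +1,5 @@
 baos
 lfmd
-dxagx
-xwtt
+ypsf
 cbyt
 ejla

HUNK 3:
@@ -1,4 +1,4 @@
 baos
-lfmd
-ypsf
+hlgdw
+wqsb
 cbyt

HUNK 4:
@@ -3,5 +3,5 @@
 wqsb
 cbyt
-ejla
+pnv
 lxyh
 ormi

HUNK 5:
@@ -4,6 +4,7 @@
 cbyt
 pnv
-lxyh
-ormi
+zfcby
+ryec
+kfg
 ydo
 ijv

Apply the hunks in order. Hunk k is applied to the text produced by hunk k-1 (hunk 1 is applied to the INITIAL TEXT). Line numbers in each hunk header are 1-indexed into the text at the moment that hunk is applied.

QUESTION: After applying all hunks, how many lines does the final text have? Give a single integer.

Hunk 1: at line 4 remove [euppi] add [ejla,lxyh] -> 10 lines: baos lfmd dxagx xwtt cbyt ejla lxyh ormi ydo ijv
Hunk 2: at line 1 remove [dxagx,xwtt] add [ypsf] -> 9 lines: baos lfmd ypsf cbyt ejla lxyh ormi ydo ijv
Hunk 3: at line 1 remove [lfmd,ypsf] add [hlgdw,wqsb] -> 9 lines: baos hlgdw wqsb cbyt ejla lxyh ormi ydo ijv
Hunk 4: at line 3 remove [ejla] add [pnv] -> 9 lines: baos hlgdw wqsb cbyt pnv lxyh ormi ydo ijv
Hunk 5: at line 4 remove [lxyh,ormi] add [zfcby,ryec,kfg] -> 10 lines: baos hlgdw wqsb cbyt pnv zfcby ryec kfg ydo ijv
Final line count: 10

Answer: 10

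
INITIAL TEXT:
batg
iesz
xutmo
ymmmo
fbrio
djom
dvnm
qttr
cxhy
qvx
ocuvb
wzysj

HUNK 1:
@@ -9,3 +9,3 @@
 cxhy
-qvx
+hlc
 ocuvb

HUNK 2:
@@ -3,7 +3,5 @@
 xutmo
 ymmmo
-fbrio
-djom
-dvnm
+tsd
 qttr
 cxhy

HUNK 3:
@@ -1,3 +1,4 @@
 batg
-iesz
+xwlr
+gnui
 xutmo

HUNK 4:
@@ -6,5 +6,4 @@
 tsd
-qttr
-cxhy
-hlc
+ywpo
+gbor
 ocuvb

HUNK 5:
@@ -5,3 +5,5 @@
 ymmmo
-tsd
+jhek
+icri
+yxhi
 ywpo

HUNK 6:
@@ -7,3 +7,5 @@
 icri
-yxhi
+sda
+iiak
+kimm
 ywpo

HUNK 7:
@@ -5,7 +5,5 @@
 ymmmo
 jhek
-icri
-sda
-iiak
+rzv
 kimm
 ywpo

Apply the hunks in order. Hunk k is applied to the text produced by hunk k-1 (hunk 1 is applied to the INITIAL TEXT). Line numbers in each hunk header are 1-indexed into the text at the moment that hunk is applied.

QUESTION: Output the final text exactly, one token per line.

Answer: batg
xwlr
gnui
xutmo
ymmmo
jhek
rzv
kimm
ywpo
gbor
ocuvb
wzysj

Derivation:
Hunk 1: at line 9 remove [qvx] add [hlc] -> 12 lines: batg iesz xutmo ymmmo fbrio djom dvnm qttr cxhy hlc ocuvb wzysj
Hunk 2: at line 3 remove [fbrio,djom,dvnm] add [tsd] -> 10 lines: batg iesz xutmo ymmmo tsd qttr cxhy hlc ocuvb wzysj
Hunk 3: at line 1 remove [iesz] add [xwlr,gnui] -> 11 lines: batg xwlr gnui xutmo ymmmo tsd qttr cxhy hlc ocuvb wzysj
Hunk 4: at line 6 remove [qttr,cxhy,hlc] add [ywpo,gbor] -> 10 lines: batg xwlr gnui xutmo ymmmo tsd ywpo gbor ocuvb wzysj
Hunk 5: at line 5 remove [tsd] add [jhek,icri,yxhi] -> 12 lines: batg xwlr gnui xutmo ymmmo jhek icri yxhi ywpo gbor ocuvb wzysj
Hunk 6: at line 7 remove [yxhi] add [sda,iiak,kimm] -> 14 lines: batg xwlr gnui xutmo ymmmo jhek icri sda iiak kimm ywpo gbor ocuvb wzysj
Hunk 7: at line 5 remove [icri,sda,iiak] add [rzv] -> 12 lines: batg xwlr gnui xutmo ymmmo jhek rzv kimm ywpo gbor ocuvb wzysj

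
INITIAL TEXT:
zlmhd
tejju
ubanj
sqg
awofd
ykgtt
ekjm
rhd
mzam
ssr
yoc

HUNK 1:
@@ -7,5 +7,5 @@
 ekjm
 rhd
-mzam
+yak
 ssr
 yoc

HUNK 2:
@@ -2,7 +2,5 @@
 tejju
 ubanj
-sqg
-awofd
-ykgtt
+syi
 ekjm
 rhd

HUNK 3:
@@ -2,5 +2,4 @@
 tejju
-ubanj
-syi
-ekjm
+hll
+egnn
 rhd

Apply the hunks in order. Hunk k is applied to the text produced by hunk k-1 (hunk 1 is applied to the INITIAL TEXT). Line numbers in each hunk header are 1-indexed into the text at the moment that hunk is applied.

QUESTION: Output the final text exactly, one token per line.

Hunk 1: at line 7 remove [mzam] add [yak] -> 11 lines: zlmhd tejju ubanj sqg awofd ykgtt ekjm rhd yak ssr yoc
Hunk 2: at line 2 remove [sqg,awofd,ykgtt] add [syi] -> 9 lines: zlmhd tejju ubanj syi ekjm rhd yak ssr yoc
Hunk 3: at line 2 remove [ubanj,syi,ekjm] add [hll,egnn] -> 8 lines: zlmhd tejju hll egnn rhd yak ssr yoc

Answer: zlmhd
tejju
hll
egnn
rhd
yak
ssr
yoc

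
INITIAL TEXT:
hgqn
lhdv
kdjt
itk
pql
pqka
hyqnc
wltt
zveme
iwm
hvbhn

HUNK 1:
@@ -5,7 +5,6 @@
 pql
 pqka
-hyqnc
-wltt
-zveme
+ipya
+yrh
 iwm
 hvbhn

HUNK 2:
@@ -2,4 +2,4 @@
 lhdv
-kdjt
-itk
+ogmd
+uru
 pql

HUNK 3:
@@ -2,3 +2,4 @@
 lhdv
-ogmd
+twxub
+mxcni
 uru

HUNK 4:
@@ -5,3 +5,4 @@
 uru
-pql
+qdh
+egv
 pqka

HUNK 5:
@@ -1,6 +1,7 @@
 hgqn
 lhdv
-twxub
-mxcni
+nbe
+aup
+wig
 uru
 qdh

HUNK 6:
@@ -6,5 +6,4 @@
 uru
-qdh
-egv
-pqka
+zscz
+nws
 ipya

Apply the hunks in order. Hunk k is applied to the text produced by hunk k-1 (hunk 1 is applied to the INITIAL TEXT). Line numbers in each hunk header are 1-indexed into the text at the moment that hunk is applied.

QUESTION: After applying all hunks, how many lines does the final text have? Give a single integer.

Hunk 1: at line 5 remove [hyqnc,wltt,zveme] add [ipya,yrh] -> 10 lines: hgqn lhdv kdjt itk pql pqka ipya yrh iwm hvbhn
Hunk 2: at line 2 remove [kdjt,itk] add [ogmd,uru] -> 10 lines: hgqn lhdv ogmd uru pql pqka ipya yrh iwm hvbhn
Hunk 3: at line 2 remove [ogmd] add [twxub,mxcni] -> 11 lines: hgqn lhdv twxub mxcni uru pql pqka ipya yrh iwm hvbhn
Hunk 4: at line 5 remove [pql] add [qdh,egv] -> 12 lines: hgqn lhdv twxub mxcni uru qdh egv pqka ipya yrh iwm hvbhn
Hunk 5: at line 1 remove [twxub,mxcni] add [nbe,aup,wig] -> 13 lines: hgqn lhdv nbe aup wig uru qdh egv pqka ipya yrh iwm hvbhn
Hunk 6: at line 6 remove [qdh,egv,pqka] add [zscz,nws] -> 12 lines: hgqn lhdv nbe aup wig uru zscz nws ipya yrh iwm hvbhn
Final line count: 12

Answer: 12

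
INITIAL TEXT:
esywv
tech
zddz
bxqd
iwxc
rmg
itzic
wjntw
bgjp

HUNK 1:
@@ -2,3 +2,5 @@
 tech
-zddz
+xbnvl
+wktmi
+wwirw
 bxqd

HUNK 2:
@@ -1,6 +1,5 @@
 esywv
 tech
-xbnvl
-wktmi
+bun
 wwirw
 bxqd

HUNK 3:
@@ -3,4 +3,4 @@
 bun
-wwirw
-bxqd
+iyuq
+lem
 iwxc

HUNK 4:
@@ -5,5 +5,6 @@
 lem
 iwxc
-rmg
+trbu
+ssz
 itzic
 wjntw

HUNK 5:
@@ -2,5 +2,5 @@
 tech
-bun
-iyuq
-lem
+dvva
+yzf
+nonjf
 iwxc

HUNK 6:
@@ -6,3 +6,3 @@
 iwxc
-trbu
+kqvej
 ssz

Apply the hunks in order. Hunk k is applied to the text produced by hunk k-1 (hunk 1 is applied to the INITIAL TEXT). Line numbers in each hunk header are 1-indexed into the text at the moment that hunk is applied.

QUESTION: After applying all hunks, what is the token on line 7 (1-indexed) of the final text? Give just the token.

Answer: kqvej

Derivation:
Hunk 1: at line 2 remove [zddz] add [xbnvl,wktmi,wwirw] -> 11 lines: esywv tech xbnvl wktmi wwirw bxqd iwxc rmg itzic wjntw bgjp
Hunk 2: at line 1 remove [xbnvl,wktmi] add [bun] -> 10 lines: esywv tech bun wwirw bxqd iwxc rmg itzic wjntw bgjp
Hunk 3: at line 3 remove [wwirw,bxqd] add [iyuq,lem] -> 10 lines: esywv tech bun iyuq lem iwxc rmg itzic wjntw bgjp
Hunk 4: at line 5 remove [rmg] add [trbu,ssz] -> 11 lines: esywv tech bun iyuq lem iwxc trbu ssz itzic wjntw bgjp
Hunk 5: at line 2 remove [bun,iyuq,lem] add [dvva,yzf,nonjf] -> 11 lines: esywv tech dvva yzf nonjf iwxc trbu ssz itzic wjntw bgjp
Hunk 6: at line 6 remove [trbu] add [kqvej] -> 11 lines: esywv tech dvva yzf nonjf iwxc kqvej ssz itzic wjntw bgjp
Final line 7: kqvej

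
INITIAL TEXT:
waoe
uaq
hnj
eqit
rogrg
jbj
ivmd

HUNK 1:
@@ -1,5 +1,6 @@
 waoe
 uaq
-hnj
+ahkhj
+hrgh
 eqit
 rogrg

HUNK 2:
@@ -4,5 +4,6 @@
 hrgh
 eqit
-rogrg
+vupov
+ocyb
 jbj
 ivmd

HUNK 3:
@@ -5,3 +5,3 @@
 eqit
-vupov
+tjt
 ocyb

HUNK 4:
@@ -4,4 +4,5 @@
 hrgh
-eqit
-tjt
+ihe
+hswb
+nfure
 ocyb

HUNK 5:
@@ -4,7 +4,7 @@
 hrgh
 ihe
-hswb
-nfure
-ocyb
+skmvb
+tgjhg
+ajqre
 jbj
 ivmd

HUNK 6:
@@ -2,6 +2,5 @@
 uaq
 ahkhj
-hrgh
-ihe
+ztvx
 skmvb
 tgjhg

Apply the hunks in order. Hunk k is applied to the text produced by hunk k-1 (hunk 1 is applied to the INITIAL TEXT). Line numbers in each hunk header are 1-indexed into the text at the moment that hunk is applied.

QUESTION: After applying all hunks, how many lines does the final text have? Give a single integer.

Hunk 1: at line 1 remove [hnj] add [ahkhj,hrgh] -> 8 lines: waoe uaq ahkhj hrgh eqit rogrg jbj ivmd
Hunk 2: at line 4 remove [rogrg] add [vupov,ocyb] -> 9 lines: waoe uaq ahkhj hrgh eqit vupov ocyb jbj ivmd
Hunk 3: at line 5 remove [vupov] add [tjt] -> 9 lines: waoe uaq ahkhj hrgh eqit tjt ocyb jbj ivmd
Hunk 4: at line 4 remove [eqit,tjt] add [ihe,hswb,nfure] -> 10 lines: waoe uaq ahkhj hrgh ihe hswb nfure ocyb jbj ivmd
Hunk 5: at line 4 remove [hswb,nfure,ocyb] add [skmvb,tgjhg,ajqre] -> 10 lines: waoe uaq ahkhj hrgh ihe skmvb tgjhg ajqre jbj ivmd
Hunk 6: at line 2 remove [hrgh,ihe] add [ztvx] -> 9 lines: waoe uaq ahkhj ztvx skmvb tgjhg ajqre jbj ivmd
Final line count: 9

Answer: 9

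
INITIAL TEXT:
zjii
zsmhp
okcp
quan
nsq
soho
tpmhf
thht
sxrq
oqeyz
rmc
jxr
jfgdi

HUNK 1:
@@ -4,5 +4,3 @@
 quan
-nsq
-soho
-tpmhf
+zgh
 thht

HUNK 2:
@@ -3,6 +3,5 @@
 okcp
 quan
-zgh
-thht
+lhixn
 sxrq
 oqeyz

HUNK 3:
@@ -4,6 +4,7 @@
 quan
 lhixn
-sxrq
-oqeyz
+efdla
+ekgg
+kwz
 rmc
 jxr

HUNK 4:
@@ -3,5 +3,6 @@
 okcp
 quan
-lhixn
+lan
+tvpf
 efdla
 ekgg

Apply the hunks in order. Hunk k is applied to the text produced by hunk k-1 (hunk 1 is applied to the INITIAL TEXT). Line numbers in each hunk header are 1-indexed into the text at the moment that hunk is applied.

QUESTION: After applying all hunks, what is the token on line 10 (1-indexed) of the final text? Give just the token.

Hunk 1: at line 4 remove [nsq,soho,tpmhf] add [zgh] -> 11 lines: zjii zsmhp okcp quan zgh thht sxrq oqeyz rmc jxr jfgdi
Hunk 2: at line 3 remove [zgh,thht] add [lhixn] -> 10 lines: zjii zsmhp okcp quan lhixn sxrq oqeyz rmc jxr jfgdi
Hunk 3: at line 4 remove [sxrq,oqeyz] add [efdla,ekgg,kwz] -> 11 lines: zjii zsmhp okcp quan lhixn efdla ekgg kwz rmc jxr jfgdi
Hunk 4: at line 3 remove [lhixn] add [lan,tvpf] -> 12 lines: zjii zsmhp okcp quan lan tvpf efdla ekgg kwz rmc jxr jfgdi
Final line 10: rmc

Answer: rmc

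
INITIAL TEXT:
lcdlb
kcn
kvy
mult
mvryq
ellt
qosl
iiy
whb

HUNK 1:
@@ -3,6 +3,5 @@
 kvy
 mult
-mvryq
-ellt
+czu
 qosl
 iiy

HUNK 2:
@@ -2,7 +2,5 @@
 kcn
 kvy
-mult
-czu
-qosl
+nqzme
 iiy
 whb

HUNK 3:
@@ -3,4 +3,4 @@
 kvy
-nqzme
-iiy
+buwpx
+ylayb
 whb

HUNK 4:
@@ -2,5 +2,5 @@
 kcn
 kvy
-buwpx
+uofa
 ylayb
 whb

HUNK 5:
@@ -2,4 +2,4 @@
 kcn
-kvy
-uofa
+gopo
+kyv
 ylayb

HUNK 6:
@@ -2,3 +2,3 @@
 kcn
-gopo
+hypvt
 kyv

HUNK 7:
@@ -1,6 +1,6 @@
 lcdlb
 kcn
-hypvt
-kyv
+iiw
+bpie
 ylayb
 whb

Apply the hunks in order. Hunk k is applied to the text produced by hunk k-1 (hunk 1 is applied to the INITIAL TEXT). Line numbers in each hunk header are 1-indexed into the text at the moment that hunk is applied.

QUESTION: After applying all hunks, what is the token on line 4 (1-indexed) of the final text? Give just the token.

Hunk 1: at line 3 remove [mvryq,ellt] add [czu] -> 8 lines: lcdlb kcn kvy mult czu qosl iiy whb
Hunk 2: at line 2 remove [mult,czu,qosl] add [nqzme] -> 6 lines: lcdlb kcn kvy nqzme iiy whb
Hunk 3: at line 3 remove [nqzme,iiy] add [buwpx,ylayb] -> 6 lines: lcdlb kcn kvy buwpx ylayb whb
Hunk 4: at line 2 remove [buwpx] add [uofa] -> 6 lines: lcdlb kcn kvy uofa ylayb whb
Hunk 5: at line 2 remove [kvy,uofa] add [gopo,kyv] -> 6 lines: lcdlb kcn gopo kyv ylayb whb
Hunk 6: at line 2 remove [gopo] add [hypvt] -> 6 lines: lcdlb kcn hypvt kyv ylayb whb
Hunk 7: at line 1 remove [hypvt,kyv] add [iiw,bpie] -> 6 lines: lcdlb kcn iiw bpie ylayb whb
Final line 4: bpie

Answer: bpie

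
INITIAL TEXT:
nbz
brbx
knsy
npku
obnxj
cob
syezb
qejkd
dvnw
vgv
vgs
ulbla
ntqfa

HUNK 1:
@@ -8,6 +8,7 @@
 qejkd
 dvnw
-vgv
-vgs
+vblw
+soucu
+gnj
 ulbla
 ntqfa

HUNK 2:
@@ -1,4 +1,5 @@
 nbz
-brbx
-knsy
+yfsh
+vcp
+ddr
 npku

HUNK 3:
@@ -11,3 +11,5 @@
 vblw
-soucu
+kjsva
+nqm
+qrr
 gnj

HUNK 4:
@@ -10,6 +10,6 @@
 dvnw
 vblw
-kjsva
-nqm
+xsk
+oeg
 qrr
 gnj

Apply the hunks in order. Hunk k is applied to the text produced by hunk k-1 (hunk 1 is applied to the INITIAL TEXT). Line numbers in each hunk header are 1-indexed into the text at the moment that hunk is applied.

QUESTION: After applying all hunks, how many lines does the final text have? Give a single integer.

Answer: 17

Derivation:
Hunk 1: at line 8 remove [vgv,vgs] add [vblw,soucu,gnj] -> 14 lines: nbz brbx knsy npku obnxj cob syezb qejkd dvnw vblw soucu gnj ulbla ntqfa
Hunk 2: at line 1 remove [brbx,knsy] add [yfsh,vcp,ddr] -> 15 lines: nbz yfsh vcp ddr npku obnxj cob syezb qejkd dvnw vblw soucu gnj ulbla ntqfa
Hunk 3: at line 11 remove [soucu] add [kjsva,nqm,qrr] -> 17 lines: nbz yfsh vcp ddr npku obnxj cob syezb qejkd dvnw vblw kjsva nqm qrr gnj ulbla ntqfa
Hunk 4: at line 10 remove [kjsva,nqm] add [xsk,oeg] -> 17 lines: nbz yfsh vcp ddr npku obnxj cob syezb qejkd dvnw vblw xsk oeg qrr gnj ulbla ntqfa
Final line count: 17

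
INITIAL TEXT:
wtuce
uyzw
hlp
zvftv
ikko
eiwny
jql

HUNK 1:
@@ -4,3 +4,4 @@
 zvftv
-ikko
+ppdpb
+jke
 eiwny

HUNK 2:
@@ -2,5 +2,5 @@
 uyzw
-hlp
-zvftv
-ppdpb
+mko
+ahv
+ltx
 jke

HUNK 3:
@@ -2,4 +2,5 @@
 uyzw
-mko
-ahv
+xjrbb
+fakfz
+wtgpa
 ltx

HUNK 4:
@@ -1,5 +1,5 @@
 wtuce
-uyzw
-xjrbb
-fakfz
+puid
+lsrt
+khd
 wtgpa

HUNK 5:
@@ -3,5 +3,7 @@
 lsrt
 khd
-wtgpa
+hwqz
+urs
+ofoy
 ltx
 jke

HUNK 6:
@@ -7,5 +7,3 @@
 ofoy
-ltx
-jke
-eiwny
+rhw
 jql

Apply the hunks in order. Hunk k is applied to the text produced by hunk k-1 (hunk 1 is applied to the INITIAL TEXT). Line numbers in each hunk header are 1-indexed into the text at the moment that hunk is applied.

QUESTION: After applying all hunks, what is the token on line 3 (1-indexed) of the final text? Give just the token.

Hunk 1: at line 4 remove [ikko] add [ppdpb,jke] -> 8 lines: wtuce uyzw hlp zvftv ppdpb jke eiwny jql
Hunk 2: at line 2 remove [hlp,zvftv,ppdpb] add [mko,ahv,ltx] -> 8 lines: wtuce uyzw mko ahv ltx jke eiwny jql
Hunk 3: at line 2 remove [mko,ahv] add [xjrbb,fakfz,wtgpa] -> 9 lines: wtuce uyzw xjrbb fakfz wtgpa ltx jke eiwny jql
Hunk 4: at line 1 remove [uyzw,xjrbb,fakfz] add [puid,lsrt,khd] -> 9 lines: wtuce puid lsrt khd wtgpa ltx jke eiwny jql
Hunk 5: at line 3 remove [wtgpa] add [hwqz,urs,ofoy] -> 11 lines: wtuce puid lsrt khd hwqz urs ofoy ltx jke eiwny jql
Hunk 6: at line 7 remove [ltx,jke,eiwny] add [rhw] -> 9 lines: wtuce puid lsrt khd hwqz urs ofoy rhw jql
Final line 3: lsrt

Answer: lsrt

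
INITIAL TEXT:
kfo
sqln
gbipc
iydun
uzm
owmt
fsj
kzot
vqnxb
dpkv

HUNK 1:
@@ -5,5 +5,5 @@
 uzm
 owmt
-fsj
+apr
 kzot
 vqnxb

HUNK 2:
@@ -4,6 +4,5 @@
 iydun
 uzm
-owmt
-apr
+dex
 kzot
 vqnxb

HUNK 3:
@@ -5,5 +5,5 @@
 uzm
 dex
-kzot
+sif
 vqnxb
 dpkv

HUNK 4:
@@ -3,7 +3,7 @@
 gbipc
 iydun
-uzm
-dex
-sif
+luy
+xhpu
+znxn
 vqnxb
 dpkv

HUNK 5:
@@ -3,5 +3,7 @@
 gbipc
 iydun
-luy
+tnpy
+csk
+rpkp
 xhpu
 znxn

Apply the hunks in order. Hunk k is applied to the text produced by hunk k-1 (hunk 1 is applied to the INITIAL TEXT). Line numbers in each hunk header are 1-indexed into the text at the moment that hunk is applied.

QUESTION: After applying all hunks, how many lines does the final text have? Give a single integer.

Answer: 11

Derivation:
Hunk 1: at line 5 remove [fsj] add [apr] -> 10 lines: kfo sqln gbipc iydun uzm owmt apr kzot vqnxb dpkv
Hunk 2: at line 4 remove [owmt,apr] add [dex] -> 9 lines: kfo sqln gbipc iydun uzm dex kzot vqnxb dpkv
Hunk 3: at line 5 remove [kzot] add [sif] -> 9 lines: kfo sqln gbipc iydun uzm dex sif vqnxb dpkv
Hunk 4: at line 3 remove [uzm,dex,sif] add [luy,xhpu,znxn] -> 9 lines: kfo sqln gbipc iydun luy xhpu znxn vqnxb dpkv
Hunk 5: at line 3 remove [luy] add [tnpy,csk,rpkp] -> 11 lines: kfo sqln gbipc iydun tnpy csk rpkp xhpu znxn vqnxb dpkv
Final line count: 11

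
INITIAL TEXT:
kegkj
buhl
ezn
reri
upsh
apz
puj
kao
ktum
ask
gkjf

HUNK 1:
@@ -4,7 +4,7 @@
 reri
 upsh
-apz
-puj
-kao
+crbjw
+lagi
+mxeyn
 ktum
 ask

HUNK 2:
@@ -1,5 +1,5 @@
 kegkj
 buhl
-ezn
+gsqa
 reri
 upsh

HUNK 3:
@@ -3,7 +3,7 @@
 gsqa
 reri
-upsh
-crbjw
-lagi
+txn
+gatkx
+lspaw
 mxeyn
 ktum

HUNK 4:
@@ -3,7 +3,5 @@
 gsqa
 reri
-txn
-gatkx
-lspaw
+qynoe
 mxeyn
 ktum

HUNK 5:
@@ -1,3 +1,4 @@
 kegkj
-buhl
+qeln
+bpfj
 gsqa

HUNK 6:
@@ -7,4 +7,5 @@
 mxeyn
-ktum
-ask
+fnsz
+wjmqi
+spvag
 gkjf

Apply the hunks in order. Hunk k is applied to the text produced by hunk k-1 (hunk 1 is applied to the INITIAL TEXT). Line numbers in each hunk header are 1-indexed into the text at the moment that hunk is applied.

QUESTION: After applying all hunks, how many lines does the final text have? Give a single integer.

Answer: 11

Derivation:
Hunk 1: at line 4 remove [apz,puj,kao] add [crbjw,lagi,mxeyn] -> 11 lines: kegkj buhl ezn reri upsh crbjw lagi mxeyn ktum ask gkjf
Hunk 2: at line 1 remove [ezn] add [gsqa] -> 11 lines: kegkj buhl gsqa reri upsh crbjw lagi mxeyn ktum ask gkjf
Hunk 3: at line 3 remove [upsh,crbjw,lagi] add [txn,gatkx,lspaw] -> 11 lines: kegkj buhl gsqa reri txn gatkx lspaw mxeyn ktum ask gkjf
Hunk 4: at line 3 remove [txn,gatkx,lspaw] add [qynoe] -> 9 lines: kegkj buhl gsqa reri qynoe mxeyn ktum ask gkjf
Hunk 5: at line 1 remove [buhl] add [qeln,bpfj] -> 10 lines: kegkj qeln bpfj gsqa reri qynoe mxeyn ktum ask gkjf
Hunk 6: at line 7 remove [ktum,ask] add [fnsz,wjmqi,spvag] -> 11 lines: kegkj qeln bpfj gsqa reri qynoe mxeyn fnsz wjmqi spvag gkjf
Final line count: 11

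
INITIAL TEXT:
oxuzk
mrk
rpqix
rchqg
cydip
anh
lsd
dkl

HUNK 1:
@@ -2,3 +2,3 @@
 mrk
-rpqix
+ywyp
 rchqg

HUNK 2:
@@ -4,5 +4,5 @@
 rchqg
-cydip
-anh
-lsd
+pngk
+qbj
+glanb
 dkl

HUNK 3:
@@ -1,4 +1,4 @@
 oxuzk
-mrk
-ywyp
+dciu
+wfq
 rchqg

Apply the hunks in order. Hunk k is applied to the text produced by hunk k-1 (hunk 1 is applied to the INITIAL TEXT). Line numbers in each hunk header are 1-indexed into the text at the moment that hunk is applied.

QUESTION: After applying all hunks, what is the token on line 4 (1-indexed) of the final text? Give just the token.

Hunk 1: at line 2 remove [rpqix] add [ywyp] -> 8 lines: oxuzk mrk ywyp rchqg cydip anh lsd dkl
Hunk 2: at line 4 remove [cydip,anh,lsd] add [pngk,qbj,glanb] -> 8 lines: oxuzk mrk ywyp rchqg pngk qbj glanb dkl
Hunk 3: at line 1 remove [mrk,ywyp] add [dciu,wfq] -> 8 lines: oxuzk dciu wfq rchqg pngk qbj glanb dkl
Final line 4: rchqg

Answer: rchqg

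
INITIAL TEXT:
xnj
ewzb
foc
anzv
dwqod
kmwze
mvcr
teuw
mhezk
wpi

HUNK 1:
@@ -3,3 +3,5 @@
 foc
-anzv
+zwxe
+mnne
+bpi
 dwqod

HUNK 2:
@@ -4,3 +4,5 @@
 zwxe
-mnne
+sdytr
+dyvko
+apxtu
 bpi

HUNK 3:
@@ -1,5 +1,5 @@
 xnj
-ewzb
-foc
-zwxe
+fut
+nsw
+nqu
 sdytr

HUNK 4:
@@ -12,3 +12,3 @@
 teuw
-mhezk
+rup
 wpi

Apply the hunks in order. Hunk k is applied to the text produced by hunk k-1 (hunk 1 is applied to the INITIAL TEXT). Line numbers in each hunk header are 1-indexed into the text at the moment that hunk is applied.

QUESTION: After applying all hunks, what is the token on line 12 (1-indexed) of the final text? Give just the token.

Hunk 1: at line 3 remove [anzv] add [zwxe,mnne,bpi] -> 12 lines: xnj ewzb foc zwxe mnne bpi dwqod kmwze mvcr teuw mhezk wpi
Hunk 2: at line 4 remove [mnne] add [sdytr,dyvko,apxtu] -> 14 lines: xnj ewzb foc zwxe sdytr dyvko apxtu bpi dwqod kmwze mvcr teuw mhezk wpi
Hunk 3: at line 1 remove [ewzb,foc,zwxe] add [fut,nsw,nqu] -> 14 lines: xnj fut nsw nqu sdytr dyvko apxtu bpi dwqod kmwze mvcr teuw mhezk wpi
Hunk 4: at line 12 remove [mhezk] add [rup] -> 14 lines: xnj fut nsw nqu sdytr dyvko apxtu bpi dwqod kmwze mvcr teuw rup wpi
Final line 12: teuw

Answer: teuw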